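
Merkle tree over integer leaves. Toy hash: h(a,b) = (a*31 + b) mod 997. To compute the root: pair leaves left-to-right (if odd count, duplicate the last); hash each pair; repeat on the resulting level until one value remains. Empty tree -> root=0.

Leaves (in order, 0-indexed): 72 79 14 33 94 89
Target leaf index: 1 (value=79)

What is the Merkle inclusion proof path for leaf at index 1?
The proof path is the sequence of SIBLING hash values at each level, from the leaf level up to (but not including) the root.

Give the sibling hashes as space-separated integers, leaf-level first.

L0 (leaves): [72, 79, 14, 33, 94, 89], target index=1
L1: h(72,79)=(72*31+79)%997=317 [pair 0] h(14,33)=(14*31+33)%997=467 [pair 1] h(94,89)=(94*31+89)%997=12 [pair 2] -> [317, 467, 12]
  Sibling for proof at L0: 72
L2: h(317,467)=(317*31+467)%997=324 [pair 0] h(12,12)=(12*31+12)%997=384 [pair 1] -> [324, 384]
  Sibling for proof at L1: 467
L3: h(324,384)=(324*31+384)%997=458 [pair 0] -> [458]
  Sibling for proof at L2: 384
Root: 458
Proof path (sibling hashes from leaf to root): [72, 467, 384]

Answer: 72 467 384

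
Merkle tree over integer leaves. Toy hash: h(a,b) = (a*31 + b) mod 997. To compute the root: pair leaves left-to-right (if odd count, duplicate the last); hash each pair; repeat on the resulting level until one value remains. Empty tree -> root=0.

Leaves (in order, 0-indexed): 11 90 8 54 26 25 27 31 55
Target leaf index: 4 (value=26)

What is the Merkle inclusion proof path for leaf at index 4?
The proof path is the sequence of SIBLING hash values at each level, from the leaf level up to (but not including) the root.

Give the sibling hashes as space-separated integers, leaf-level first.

L0 (leaves): [11, 90, 8, 54, 26, 25, 27, 31, 55], target index=4
L1: h(11,90)=(11*31+90)%997=431 [pair 0] h(8,54)=(8*31+54)%997=302 [pair 1] h(26,25)=(26*31+25)%997=831 [pair 2] h(27,31)=(27*31+31)%997=868 [pair 3] h(55,55)=(55*31+55)%997=763 [pair 4] -> [431, 302, 831, 868, 763]
  Sibling for proof at L0: 25
L2: h(431,302)=(431*31+302)%997=702 [pair 0] h(831,868)=(831*31+868)%997=707 [pair 1] h(763,763)=(763*31+763)%997=488 [pair 2] -> [702, 707, 488]
  Sibling for proof at L1: 868
L3: h(702,707)=(702*31+707)%997=535 [pair 0] h(488,488)=(488*31+488)%997=661 [pair 1] -> [535, 661]
  Sibling for proof at L2: 702
L4: h(535,661)=(535*31+661)%997=297 [pair 0] -> [297]
  Sibling for proof at L3: 661
Root: 297
Proof path (sibling hashes from leaf to root): [25, 868, 702, 661]

Answer: 25 868 702 661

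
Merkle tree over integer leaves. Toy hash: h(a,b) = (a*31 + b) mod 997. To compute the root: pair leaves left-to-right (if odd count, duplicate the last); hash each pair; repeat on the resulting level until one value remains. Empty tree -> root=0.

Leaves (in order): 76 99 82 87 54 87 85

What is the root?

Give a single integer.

L0: [76, 99, 82, 87, 54, 87, 85]
L1: h(76,99)=(76*31+99)%997=461 h(82,87)=(82*31+87)%997=635 h(54,87)=(54*31+87)%997=764 h(85,85)=(85*31+85)%997=726 -> [461, 635, 764, 726]
L2: h(461,635)=(461*31+635)%997=968 h(764,726)=(764*31+726)%997=482 -> [968, 482]
L3: h(968,482)=(968*31+482)%997=580 -> [580]

Answer: 580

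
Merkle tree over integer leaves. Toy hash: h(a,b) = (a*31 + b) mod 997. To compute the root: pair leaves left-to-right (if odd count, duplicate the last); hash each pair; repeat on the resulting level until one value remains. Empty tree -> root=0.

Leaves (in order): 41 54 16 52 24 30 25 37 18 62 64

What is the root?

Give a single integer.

Answer: 984

Derivation:
L0: [41, 54, 16, 52, 24, 30, 25, 37, 18, 62, 64]
L1: h(41,54)=(41*31+54)%997=328 h(16,52)=(16*31+52)%997=548 h(24,30)=(24*31+30)%997=774 h(25,37)=(25*31+37)%997=812 h(18,62)=(18*31+62)%997=620 h(64,64)=(64*31+64)%997=54 -> [328, 548, 774, 812, 620, 54]
L2: h(328,548)=(328*31+548)%997=746 h(774,812)=(774*31+812)%997=878 h(620,54)=(620*31+54)%997=331 -> [746, 878, 331]
L3: h(746,878)=(746*31+878)%997=76 h(331,331)=(331*31+331)%997=622 -> [76, 622]
L4: h(76,622)=(76*31+622)%997=984 -> [984]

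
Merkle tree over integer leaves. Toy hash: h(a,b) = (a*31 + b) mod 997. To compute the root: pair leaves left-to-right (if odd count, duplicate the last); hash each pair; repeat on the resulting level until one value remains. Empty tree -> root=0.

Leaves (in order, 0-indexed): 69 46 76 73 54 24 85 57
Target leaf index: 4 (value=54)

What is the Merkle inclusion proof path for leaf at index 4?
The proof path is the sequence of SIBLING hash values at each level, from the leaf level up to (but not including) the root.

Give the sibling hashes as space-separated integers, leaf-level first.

L0 (leaves): [69, 46, 76, 73, 54, 24, 85, 57], target index=4
L1: h(69,46)=(69*31+46)%997=191 [pair 0] h(76,73)=(76*31+73)%997=435 [pair 1] h(54,24)=(54*31+24)%997=701 [pair 2] h(85,57)=(85*31+57)%997=698 [pair 3] -> [191, 435, 701, 698]
  Sibling for proof at L0: 24
L2: h(191,435)=(191*31+435)%997=374 [pair 0] h(701,698)=(701*31+698)%997=495 [pair 1] -> [374, 495]
  Sibling for proof at L1: 698
L3: h(374,495)=(374*31+495)%997=125 [pair 0] -> [125]
  Sibling for proof at L2: 374
Root: 125
Proof path (sibling hashes from leaf to root): [24, 698, 374]

Answer: 24 698 374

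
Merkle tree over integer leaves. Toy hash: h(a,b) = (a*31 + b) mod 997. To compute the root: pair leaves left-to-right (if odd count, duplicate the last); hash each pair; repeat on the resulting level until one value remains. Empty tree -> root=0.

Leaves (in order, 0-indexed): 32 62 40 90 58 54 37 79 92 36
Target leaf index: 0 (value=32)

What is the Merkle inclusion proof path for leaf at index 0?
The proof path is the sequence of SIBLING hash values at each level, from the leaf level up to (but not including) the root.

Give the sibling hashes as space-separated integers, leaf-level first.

Answer: 62 333 812 210

Derivation:
L0 (leaves): [32, 62, 40, 90, 58, 54, 37, 79, 92, 36], target index=0
L1: h(32,62)=(32*31+62)%997=57 [pair 0] h(40,90)=(40*31+90)%997=333 [pair 1] h(58,54)=(58*31+54)%997=855 [pair 2] h(37,79)=(37*31+79)%997=229 [pair 3] h(92,36)=(92*31+36)%997=894 [pair 4] -> [57, 333, 855, 229, 894]
  Sibling for proof at L0: 62
L2: h(57,333)=(57*31+333)%997=106 [pair 0] h(855,229)=(855*31+229)%997=812 [pair 1] h(894,894)=(894*31+894)%997=692 [pair 2] -> [106, 812, 692]
  Sibling for proof at L1: 333
L3: h(106,812)=(106*31+812)%997=110 [pair 0] h(692,692)=(692*31+692)%997=210 [pair 1] -> [110, 210]
  Sibling for proof at L2: 812
L4: h(110,210)=(110*31+210)%997=629 [pair 0] -> [629]
  Sibling for proof at L3: 210
Root: 629
Proof path (sibling hashes from leaf to root): [62, 333, 812, 210]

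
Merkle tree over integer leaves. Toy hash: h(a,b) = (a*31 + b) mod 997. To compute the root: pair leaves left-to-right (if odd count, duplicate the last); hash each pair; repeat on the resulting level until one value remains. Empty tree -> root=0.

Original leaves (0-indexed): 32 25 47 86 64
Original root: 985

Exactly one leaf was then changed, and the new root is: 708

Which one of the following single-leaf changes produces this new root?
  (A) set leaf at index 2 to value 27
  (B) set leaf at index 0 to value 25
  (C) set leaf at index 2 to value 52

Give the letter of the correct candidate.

Original leaves: [32, 25, 47, 86, 64]
Target new root: 708
Try each candidate change and compute the resulting root:
Candidate A: set leaf[2] = 27 -> leaves = [32, 25, 27, 86, 64]
  L0: [32, 25, 27, 86, 64]
  L1: h(32,25)=(32*31+25)%997=20 h(27,86)=(27*31+86)%997=923 h(64,64)=(64*31+64)%997=54 -> [20, 923, 54]
  L2: h(20,923)=(20*31+923)%997=546 h(54,54)=(54*31+54)%997=731 -> [546, 731]
  L3: h(546,731)=(546*31+731)%997=708 -> [708]
  root = 708 == target 708  ** MATCH **
Candidate B: set leaf[0] = 25 -> leaves = [25, 25, 47, 86, 64]
  L0: [25, 25, 47, 86, 64]
  L1: h(25,25)=(25*31+25)%997=800 h(47,86)=(47*31+86)%997=546 h(64,64)=(64*31+64)%997=54 -> [800, 546, 54]
  L2: h(800,546)=(800*31+546)%997=421 h(54,54)=(54*31+54)%997=731 -> [421, 731]
  L3: h(421,731)=(421*31+731)%997=821 -> [821]
  root = 821 != target 708
Candidate C: set leaf[2] = 52 -> leaves = [32, 25, 52, 86, 64]
  L0: [32, 25, 52, 86, 64]
  L1: h(32,25)=(32*31+25)%997=20 h(52,86)=(52*31+86)%997=701 h(64,64)=(64*31+64)%997=54 -> [20, 701, 54]
  L2: h(20,701)=(20*31+701)%997=324 h(54,54)=(54*31+54)%997=731 -> [324, 731]
  L3: h(324,731)=(324*31+731)%997=805 -> [805]
  root = 805 != target 708
Candidate A produces the target root.

Answer: A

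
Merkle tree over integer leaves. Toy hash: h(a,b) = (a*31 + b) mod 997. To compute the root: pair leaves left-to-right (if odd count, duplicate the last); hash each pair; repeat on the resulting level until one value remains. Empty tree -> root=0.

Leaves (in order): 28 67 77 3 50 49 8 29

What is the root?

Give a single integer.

Answer: 546

Derivation:
L0: [28, 67, 77, 3, 50, 49, 8, 29]
L1: h(28,67)=(28*31+67)%997=935 h(77,3)=(77*31+3)%997=396 h(50,49)=(50*31+49)%997=602 h(8,29)=(8*31+29)%997=277 -> [935, 396, 602, 277]
L2: h(935,396)=(935*31+396)%997=468 h(602,277)=(602*31+277)%997=993 -> [468, 993]
L3: h(468,993)=(468*31+993)%997=546 -> [546]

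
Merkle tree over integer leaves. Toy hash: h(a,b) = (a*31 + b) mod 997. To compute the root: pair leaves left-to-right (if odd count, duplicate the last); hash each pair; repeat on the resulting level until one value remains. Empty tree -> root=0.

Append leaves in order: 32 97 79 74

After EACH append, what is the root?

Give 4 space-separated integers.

After append 32 (leaves=[32]):
  L0: [32]
  root=32
After append 97 (leaves=[32, 97]):
  L0: [32, 97]
  L1: h(32,97)=(32*31+97)%997=92 -> [92]
  root=92
After append 79 (leaves=[32, 97, 79]):
  L0: [32, 97, 79]
  L1: h(32,97)=(32*31+97)%997=92 h(79,79)=(79*31+79)%997=534 -> [92, 534]
  L2: h(92,534)=(92*31+534)%997=395 -> [395]
  root=395
After append 74 (leaves=[32, 97, 79, 74]):
  L0: [32, 97, 79, 74]
  L1: h(32,97)=(32*31+97)%997=92 h(79,74)=(79*31+74)%997=529 -> [92, 529]
  L2: h(92,529)=(92*31+529)%997=390 -> [390]
  root=390

Answer: 32 92 395 390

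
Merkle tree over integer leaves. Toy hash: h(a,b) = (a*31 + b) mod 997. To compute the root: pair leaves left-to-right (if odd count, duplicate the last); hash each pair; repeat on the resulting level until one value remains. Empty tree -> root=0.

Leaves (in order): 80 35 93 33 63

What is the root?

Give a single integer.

L0: [80, 35, 93, 33, 63]
L1: h(80,35)=(80*31+35)%997=521 h(93,33)=(93*31+33)%997=922 h(63,63)=(63*31+63)%997=22 -> [521, 922, 22]
L2: h(521,922)=(521*31+922)%997=124 h(22,22)=(22*31+22)%997=704 -> [124, 704]
L3: h(124,704)=(124*31+704)%997=560 -> [560]

Answer: 560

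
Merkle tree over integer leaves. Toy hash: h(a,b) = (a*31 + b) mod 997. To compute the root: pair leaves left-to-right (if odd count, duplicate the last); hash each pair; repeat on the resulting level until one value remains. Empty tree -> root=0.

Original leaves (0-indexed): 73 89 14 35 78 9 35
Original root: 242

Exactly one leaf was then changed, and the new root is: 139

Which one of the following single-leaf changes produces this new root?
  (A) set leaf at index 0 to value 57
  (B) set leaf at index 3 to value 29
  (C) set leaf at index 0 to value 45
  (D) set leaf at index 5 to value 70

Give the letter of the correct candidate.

Original leaves: [73, 89, 14, 35, 78, 9, 35]
Target new root: 139
Try each candidate change and compute the resulting root:
Candidate A: set leaf[0] = 57 -> leaves = [57, 89, 14, 35, 78, 9, 35]
  L0: [57, 89, 14, 35, 78, 9, 35]
  L1: h(57,89)=(57*31+89)%997=859 h(14,35)=(14*31+35)%997=469 h(78,9)=(78*31+9)%997=433 h(35,35)=(35*31+35)%997=123 -> [859, 469, 433, 123]
  L2: h(859,469)=(859*31+469)%997=179 h(433,123)=(433*31+123)%997=585 -> [179, 585]
  L3: h(179,585)=(179*31+585)%997=152 -> [152]
  root = 152 != target 139
Candidate B: set leaf[3] = 29 -> leaves = [73, 89, 14, 29, 78, 9, 35]
  L0: [73, 89, 14, 29, 78, 9, 35]
  L1: h(73,89)=(73*31+89)%997=358 h(14,29)=(14*31+29)%997=463 h(78,9)=(78*31+9)%997=433 h(35,35)=(35*31+35)%997=123 -> [358, 463, 433, 123]
  L2: h(358,463)=(358*31+463)%997=594 h(433,123)=(433*31+123)%997=585 -> [594, 585]
  L3: h(594,585)=(594*31+585)%997=56 -> [56]
  root = 56 != target 139
Candidate C: set leaf[0] = 45 -> leaves = [45, 89, 14, 35, 78, 9, 35]
  L0: [45, 89, 14, 35, 78, 9, 35]
  L1: h(45,89)=(45*31+89)%997=487 h(14,35)=(14*31+35)%997=469 h(78,9)=(78*31+9)%997=433 h(35,35)=(35*31+35)%997=123 -> [487, 469, 433, 123]
  L2: h(487,469)=(487*31+469)%997=611 h(433,123)=(433*31+123)%997=585 -> [611, 585]
  L3: h(611,585)=(611*31+585)%997=583 -> [583]
  root = 583 != target 139
Candidate D: set leaf[5] = 70 -> leaves = [73, 89, 14, 35, 78, 70, 35]
  L0: [73, 89, 14, 35, 78, 70, 35]
  L1: h(73,89)=(73*31+89)%997=358 h(14,35)=(14*31+35)%997=469 h(78,70)=(78*31+70)%997=494 h(35,35)=(35*31+35)%997=123 -> [358, 469, 494, 123]
  L2: h(358,469)=(358*31+469)%997=600 h(494,123)=(494*31+123)%997=482 -> [600, 482]
  L3: h(600,482)=(600*31+482)%997=139 -> [139]
  root = 139 == target 139  ** MATCH **
Candidate D produces the target root.

Answer: D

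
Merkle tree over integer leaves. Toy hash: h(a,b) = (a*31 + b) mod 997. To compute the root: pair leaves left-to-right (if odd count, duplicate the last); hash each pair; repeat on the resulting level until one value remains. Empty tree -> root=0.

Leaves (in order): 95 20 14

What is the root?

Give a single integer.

Answer: 639

Derivation:
L0: [95, 20, 14]
L1: h(95,20)=(95*31+20)%997=971 h(14,14)=(14*31+14)%997=448 -> [971, 448]
L2: h(971,448)=(971*31+448)%997=639 -> [639]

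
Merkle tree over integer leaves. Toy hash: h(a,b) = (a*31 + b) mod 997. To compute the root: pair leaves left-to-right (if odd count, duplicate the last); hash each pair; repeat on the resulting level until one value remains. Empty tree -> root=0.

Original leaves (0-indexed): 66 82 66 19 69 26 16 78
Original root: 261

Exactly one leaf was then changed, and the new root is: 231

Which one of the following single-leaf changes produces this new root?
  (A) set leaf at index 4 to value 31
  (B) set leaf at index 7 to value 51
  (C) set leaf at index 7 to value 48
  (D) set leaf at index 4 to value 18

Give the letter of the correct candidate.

Original leaves: [66, 82, 66, 19, 69, 26, 16, 78]
Target new root: 231
Try each candidate change and compute the resulting root:
Candidate A: set leaf[4] = 31 -> leaves = [66, 82, 66, 19, 31, 26, 16, 78]
  L0: [66, 82, 66, 19, 31, 26, 16, 78]
  L1: h(66,82)=(66*31+82)%997=134 h(66,19)=(66*31+19)%997=71 h(31,26)=(31*31+26)%997=987 h(16,78)=(16*31+78)%997=574 -> [134, 71, 987, 574]
  L2: h(134,71)=(134*31+71)%997=237 h(987,574)=(987*31+574)%997=264 -> [237, 264]
  L3: h(237,264)=(237*31+264)%997=632 -> [632]
  root = 632 != target 231
Candidate B: set leaf[7] = 51 -> leaves = [66, 82, 66, 19, 69, 26, 16, 51]
  L0: [66, 82, 66, 19, 69, 26, 16, 51]
  L1: h(66,82)=(66*31+82)%997=134 h(66,19)=(66*31+19)%997=71 h(69,26)=(69*31+26)%997=171 h(16,51)=(16*31+51)%997=547 -> [134, 71, 171, 547]
  L2: h(134,71)=(134*31+71)%997=237 h(171,547)=(171*31+547)%997=863 -> [237, 863]
  L3: h(237,863)=(237*31+863)%997=234 -> [234]
  root = 234 != target 231
Candidate C: set leaf[7] = 48 -> leaves = [66, 82, 66, 19, 69, 26, 16, 48]
  L0: [66, 82, 66, 19, 69, 26, 16, 48]
  L1: h(66,82)=(66*31+82)%997=134 h(66,19)=(66*31+19)%997=71 h(69,26)=(69*31+26)%997=171 h(16,48)=(16*31+48)%997=544 -> [134, 71, 171, 544]
  L2: h(134,71)=(134*31+71)%997=237 h(171,544)=(171*31+544)%997=860 -> [237, 860]
  L3: h(237,860)=(237*31+860)%997=231 -> [231]
  root = 231 == target 231  ** MATCH **
Candidate D: set leaf[4] = 18 -> leaves = [66, 82, 66, 19, 18, 26, 16, 78]
  L0: [66, 82, 66, 19, 18, 26, 16, 78]
  L1: h(66,82)=(66*31+82)%997=134 h(66,19)=(66*31+19)%997=71 h(18,26)=(18*31+26)%997=584 h(16,78)=(16*31+78)%997=574 -> [134, 71, 584, 574]
  L2: h(134,71)=(134*31+71)%997=237 h(584,574)=(584*31+574)%997=732 -> [237, 732]
  L3: h(237,732)=(237*31+732)%997=103 -> [103]
  root = 103 != target 231
Candidate C produces the target root.

Answer: C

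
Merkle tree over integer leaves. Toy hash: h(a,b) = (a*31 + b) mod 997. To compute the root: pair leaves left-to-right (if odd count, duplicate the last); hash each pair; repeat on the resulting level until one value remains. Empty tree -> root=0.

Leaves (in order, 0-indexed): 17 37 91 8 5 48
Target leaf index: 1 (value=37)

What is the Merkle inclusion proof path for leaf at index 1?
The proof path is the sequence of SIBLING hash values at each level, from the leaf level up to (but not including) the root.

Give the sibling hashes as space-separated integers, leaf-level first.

L0 (leaves): [17, 37, 91, 8, 5, 48], target index=1
L1: h(17,37)=(17*31+37)%997=564 [pair 0] h(91,8)=(91*31+8)%997=835 [pair 1] h(5,48)=(5*31+48)%997=203 [pair 2] -> [564, 835, 203]
  Sibling for proof at L0: 17
L2: h(564,835)=(564*31+835)%997=373 [pair 0] h(203,203)=(203*31+203)%997=514 [pair 1] -> [373, 514]
  Sibling for proof at L1: 835
L3: h(373,514)=(373*31+514)%997=113 [pair 0] -> [113]
  Sibling for proof at L2: 514
Root: 113
Proof path (sibling hashes from leaf to root): [17, 835, 514]

Answer: 17 835 514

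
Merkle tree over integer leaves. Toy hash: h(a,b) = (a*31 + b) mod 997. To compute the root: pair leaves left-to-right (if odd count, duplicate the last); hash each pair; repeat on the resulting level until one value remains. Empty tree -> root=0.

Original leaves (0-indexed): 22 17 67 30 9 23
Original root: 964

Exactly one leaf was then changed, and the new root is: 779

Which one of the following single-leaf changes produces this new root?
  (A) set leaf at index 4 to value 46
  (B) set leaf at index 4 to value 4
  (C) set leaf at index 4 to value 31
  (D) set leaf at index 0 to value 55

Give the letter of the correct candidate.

Answer: A

Derivation:
Original leaves: [22, 17, 67, 30, 9, 23]
Target new root: 779
Try each candidate change and compute the resulting root:
Candidate A: set leaf[4] = 46 -> leaves = [22, 17, 67, 30, 46, 23]
  L0: [22, 17, 67, 30, 46, 23]
  L1: h(22,17)=(22*31+17)%997=699 h(67,30)=(67*31+30)%997=113 h(46,23)=(46*31+23)%997=452 -> [699, 113, 452]
  L2: h(699,113)=(699*31+113)%997=845 h(452,452)=(452*31+452)%997=506 -> [845, 506]
  L3: h(845,506)=(845*31+506)%997=779 -> [779]
  root = 779 == target 779  ** MATCH **
Candidate B: set leaf[4] = 4 -> leaves = [22, 17, 67, 30, 4, 23]
  L0: [22, 17, 67, 30, 4, 23]
  L1: h(22,17)=(22*31+17)%997=699 h(67,30)=(67*31+30)%997=113 h(4,23)=(4*31+23)%997=147 -> [699, 113, 147]
  L2: h(699,113)=(699*31+113)%997=845 h(147,147)=(147*31+147)%997=716 -> [845, 716]
  L3: h(845,716)=(845*31+716)%997=989 -> [989]
  root = 989 != target 779
Candidate C: set leaf[4] = 31 -> leaves = [22, 17, 67, 30, 31, 23]
  L0: [22, 17, 67, 30, 31, 23]
  L1: h(22,17)=(22*31+17)%997=699 h(67,30)=(67*31+30)%997=113 h(31,23)=(31*31+23)%997=984 -> [699, 113, 984]
  L2: h(699,113)=(699*31+113)%997=845 h(984,984)=(984*31+984)%997=581 -> [845, 581]
  L3: h(845,581)=(845*31+581)%997=854 -> [854]
  root = 854 != target 779
Candidate D: set leaf[0] = 55 -> leaves = [55, 17, 67, 30, 9, 23]
  L0: [55, 17, 67, 30, 9, 23]
  L1: h(55,17)=(55*31+17)%997=725 h(67,30)=(67*31+30)%997=113 h(9,23)=(9*31+23)%997=302 -> [725, 113, 302]
  L2: h(725,113)=(725*31+113)%997=654 h(302,302)=(302*31+302)%997=691 -> [654, 691]
  L3: h(654,691)=(654*31+691)%997=28 -> [28]
  root = 28 != target 779
Candidate A produces the target root.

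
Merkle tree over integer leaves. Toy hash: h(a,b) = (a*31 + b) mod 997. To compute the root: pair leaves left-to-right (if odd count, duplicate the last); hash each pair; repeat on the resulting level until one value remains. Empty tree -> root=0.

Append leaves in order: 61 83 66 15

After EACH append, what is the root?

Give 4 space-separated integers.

Answer: 61 977 495 444

Derivation:
After append 61 (leaves=[61]):
  L0: [61]
  root=61
After append 83 (leaves=[61, 83]):
  L0: [61, 83]
  L1: h(61,83)=(61*31+83)%997=977 -> [977]
  root=977
After append 66 (leaves=[61, 83, 66]):
  L0: [61, 83, 66]
  L1: h(61,83)=(61*31+83)%997=977 h(66,66)=(66*31+66)%997=118 -> [977, 118]
  L2: h(977,118)=(977*31+118)%997=495 -> [495]
  root=495
After append 15 (leaves=[61, 83, 66, 15]):
  L0: [61, 83, 66, 15]
  L1: h(61,83)=(61*31+83)%997=977 h(66,15)=(66*31+15)%997=67 -> [977, 67]
  L2: h(977,67)=(977*31+67)%997=444 -> [444]
  root=444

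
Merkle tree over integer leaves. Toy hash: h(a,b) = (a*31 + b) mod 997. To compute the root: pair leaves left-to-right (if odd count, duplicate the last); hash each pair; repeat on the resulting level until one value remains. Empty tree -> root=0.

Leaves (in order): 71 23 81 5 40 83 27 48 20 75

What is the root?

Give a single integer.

Answer: 266

Derivation:
L0: [71, 23, 81, 5, 40, 83, 27, 48, 20, 75]
L1: h(71,23)=(71*31+23)%997=230 h(81,5)=(81*31+5)%997=522 h(40,83)=(40*31+83)%997=326 h(27,48)=(27*31+48)%997=885 h(20,75)=(20*31+75)%997=695 -> [230, 522, 326, 885, 695]
L2: h(230,522)=(230*31+522)%997=673 h(326,885)=(326*31+885)%997=24 h(695,695)=(695*31+695)%997=306 -> [673, 24, 306]
L3: h(673,24)=(673*31+24)%997=947 h(306,306)=(306*31+306)%997=819 -> [947, 819]
L4: h(947,819)=(947*31+819)%997=266 -> [266]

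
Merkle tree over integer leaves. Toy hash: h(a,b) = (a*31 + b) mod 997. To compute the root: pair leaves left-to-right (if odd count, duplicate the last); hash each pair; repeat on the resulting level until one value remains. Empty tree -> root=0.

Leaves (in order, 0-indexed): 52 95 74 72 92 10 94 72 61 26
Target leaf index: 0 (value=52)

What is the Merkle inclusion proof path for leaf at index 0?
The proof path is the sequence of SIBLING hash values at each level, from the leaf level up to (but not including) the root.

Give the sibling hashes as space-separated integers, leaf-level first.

L0 (leaves): [52, 95, 74, 72, 92, 10, 94, 72, 61, 26], target index=0
L1: h(52,95)=(52*31+95)%997=710 [pair 0] h(74,72)=(74*31+72)%997=372 [pair 1] h(92,10)=(92*31+10)%997=868 [pair 2] h(94,72)=(94*31+72)%997=992 [pair 3] h(61,26)=(61*31+26)%997=920 [pair 4] -> [710, 372, 868, 992, 920]
  Sibling for proof at L0: 95
L2: h(710,372)=(710*31+372)%997=448 [pair 0] h(868,992)=(868*31+992)%997=981 [pair 1] h(920,920)=(920*31+920)%997=527 [pair 2] -> [448, 981, 527]
  Sibling for proof at L1: 372
L3: h(448,981)=(448*31+981)%997=911 [pair 0] h(527,527)=(527*31+527)%997=912 [pair 1] -> [911, 912]
  Sibling for proof at L2: 981
L4: h(911,912)=(911*31+912)%997=240 [pair 0] -> [240]
  Sibling for proof at L3: 912
Root: 240
Proof path (sibling hashes from leaf to root): [95, 372, 981, 912]

Answer: 95 372 981 912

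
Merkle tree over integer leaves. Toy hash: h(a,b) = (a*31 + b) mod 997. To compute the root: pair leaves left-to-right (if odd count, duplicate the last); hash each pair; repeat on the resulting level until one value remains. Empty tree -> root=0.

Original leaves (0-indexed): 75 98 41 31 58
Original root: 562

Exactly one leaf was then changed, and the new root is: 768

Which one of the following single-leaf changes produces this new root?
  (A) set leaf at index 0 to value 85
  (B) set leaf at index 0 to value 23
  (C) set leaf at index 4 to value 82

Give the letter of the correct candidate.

Original leaves: [75, 98, 41, 31, 58]
Target new root: 768
Try each candidate change and compute the resulting root:
Candidate A: set leaf[0] = 85 -> leaves = [85, 98, 41, 31, 58]
  L0: [85, 98, 41, 31, 58]
  L1: h(85,98)=(85*31+98)%997=739 h(41,31)=(41*31+31)%997=305 h(58,58)=(58*31+58)%997=859 -> [739, 305, 859]
  L2: h(739,305)=(739*31+305)%997=283 h(859,859)=(859*31+859)%997=569 -> [283, 569]
  L3: h(283,569)=(283*31+569)%997=369 -> [369]
  root = 369 != target 768
Candidate B: set leaf[0] = 23 -> leaves = [23, 98, 41, 31, 58]
  L0: [23, 98, 41, 31, 58]
  L1: h(23,98)=(23*31+98)%997=811 h(41,31)=(41*31+31)%997=305 h(58,58)=(58*31+58)%997=859 -> [811, 305, 859]
  L2: h(811,305)=(811*31+305)%997=521 h(859,859)=(859*31+859)%997=569 -> [521, 569]
  L3: h(521,569)=(521*31+569)%997=768 -> [768]
  root = 768 == target 768  ** MATCH **
Candidate C: set leaf[4] = 82 -> leaves = [75, 98, 41, 31, 82]
  L0: [75, 98, 41, 31, 82]
  L1: h(75,98)=(75*31+98)%997=429 h(41,31)=(41*31+31)%997=305 h(82,82)=(82*31+82)%997=630 -> [429, 305, 630]
  L2: h(429,305)=(429*31+305)%997=643 h(630,630)=(630*31+630)%997=220 -> [643, 220]
  L3: h(643,220)=(643*31+220)%997=213 -> [213]
  root = 213 != target 768
Candidate B produces the target root.

Answer: B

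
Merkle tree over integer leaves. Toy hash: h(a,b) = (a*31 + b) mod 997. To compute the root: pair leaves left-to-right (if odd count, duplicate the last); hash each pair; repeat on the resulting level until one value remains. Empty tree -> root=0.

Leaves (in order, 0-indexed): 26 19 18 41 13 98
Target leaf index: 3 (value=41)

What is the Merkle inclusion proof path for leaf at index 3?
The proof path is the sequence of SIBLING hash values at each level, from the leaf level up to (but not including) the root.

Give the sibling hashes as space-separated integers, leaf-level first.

L0 (leaves): [26, 19, 18, 41, 13, 98], target index=3
L1: h(26,19)=(26*31+19)%997=825 [pair 0] h(18,41)=(18*31+41)%997=599 [pair 1] h(13,98)=(13*31+98)%997=501 [pair 2] -> [825, 599, 501]
  Sibling for proof at L0: 18
L2: h(825,599)=(825*31+599)%997=252 [pair 0] h(501,501)=(501*31+501)%997=80 [pair 1] -> [252, 80]
  Sibling for proof at L1: 825
L3: h(252,80)=(252*31+80)%997=913 [pair 0] -> [913]
  Sibling for proof at L2: 80
Root: 913
Proof path (sibling hashes from leaf to root): [18, 825, 80]

Answer: 18 825 80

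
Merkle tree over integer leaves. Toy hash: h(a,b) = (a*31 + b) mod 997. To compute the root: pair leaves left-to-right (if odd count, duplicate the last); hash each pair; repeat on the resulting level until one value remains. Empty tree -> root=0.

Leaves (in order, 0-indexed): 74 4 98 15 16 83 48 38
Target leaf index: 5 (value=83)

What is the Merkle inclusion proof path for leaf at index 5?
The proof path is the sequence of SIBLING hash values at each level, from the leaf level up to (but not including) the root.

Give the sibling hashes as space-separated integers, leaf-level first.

L0 (leaves): [74, 4, 98, 15, 16, 83, 48, 38], target index=5
L1: h(74,4)=(74*31+4)%997=304 [pair 0] h(98,15)=(98*31+15)%997=62 [pair 1] h(16,83)=(16*31+83)%997=579 [pair 2] h(48,38)=(48*31+38)%997=529 [pair 3] -> [304, 62, 579, 529]
  Sibling for proof at L0: 16
L2: h(304,62)=(304*31+62)%997=513 [pair 0] h(579,529)=(579*31+529)%997=532 [pair 1] -> [513, 532]
  Sibling for proof at L1: 529
L3: h(513,532)=(513*31+532)%997=483 [pair 0] -> [483]
  Sibling for proof at L2: 513
Root: 483
Proof path (sibling hashes from leaf to root): [16, 529, 513]

Answer: 16 529 513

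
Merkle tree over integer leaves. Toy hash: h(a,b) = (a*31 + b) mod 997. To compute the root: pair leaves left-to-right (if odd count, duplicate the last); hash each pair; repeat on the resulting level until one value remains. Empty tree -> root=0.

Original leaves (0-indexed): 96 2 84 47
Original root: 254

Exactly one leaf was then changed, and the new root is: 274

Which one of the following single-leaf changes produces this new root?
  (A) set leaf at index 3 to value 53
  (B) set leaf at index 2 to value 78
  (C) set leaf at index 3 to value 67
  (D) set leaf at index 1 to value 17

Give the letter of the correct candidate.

Original leaves: [96, 2, 84, 47]
Target new root: 274
Try each candidate change and compute the resulting root:
Candidate A: set leaf[3] = 53 -> leaves = [96, 2, 84, 53]
  L0: [96, 2, 84, 53]
  L1: h(96,2)=(96*31+2)%997=984 h(84,53)=(84*31+53)%997=663 -> [984, 663]
  L2: h(984,663)=(984*31+663)%997=260 -> [260]
  root = 260 != target 274
Candidate B: set leaf[2] = 78 -> leaves = [96, 2, 78, 47]
  L0: [96, 2, 78, 47]
  L1: h(96,2)=(96*31+2)%997=984 h(78,47)=(78*31+47)%997=471 -> [984, 471]
  L2: h(984,471)=(984*31+471)%997=68 -> [68]
  root = 68 != target 274
Candidate C: set leaf[3] = 67 -> leaves = [96, 2, 84, 67]
  L0: [96, 2, 84, 67]
  L1: h(96,2)=(96*31+2)%997=984 h(84,67)=(84*31+67)%997=677 -> [984, 677]
  L2: h(984,677)=(984*31+677)%997=274 -> [274]
  root = 274 == target 274  ** MATCH **
Candidate D: set leaf[1] = 17 -> leaves = [96, 17, 84, 47]
  L0: [96, 17, 84, 47]
  L1: h(96,17)=(96*31+17)%997=2 h(84,47)=(84*31+47)%997=657 -> [2, 657]
  L2: h(2,657)=(2*31+657)%997=719 -> [719]
  root = 719 != target 274
Candidate C produces the target root.

Answer: C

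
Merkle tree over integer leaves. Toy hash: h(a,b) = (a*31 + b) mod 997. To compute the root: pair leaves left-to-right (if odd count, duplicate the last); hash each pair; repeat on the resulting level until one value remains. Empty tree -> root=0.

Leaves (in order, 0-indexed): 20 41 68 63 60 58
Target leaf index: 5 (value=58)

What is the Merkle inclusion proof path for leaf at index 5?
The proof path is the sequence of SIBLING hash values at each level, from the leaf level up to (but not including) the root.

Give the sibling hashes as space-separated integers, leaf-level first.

L0 (leaves): [20, 41, 68, 63, 60, 58], target index=5
L1: h(20,41)=(20*31+41)%997=661 [pair 0] h(68,63)=(68*31+63)%997=177 [pair 1] h(60,58)=(60*31+58)%997=921 [pair 2] -> [661, 177, 921]
  Sibling for proof at L0: 60
L2: h(661,177)=(661*31+177)%997=728 [pair 0] h(921,921)=(921*31+921)%997=559 [pair 1] -> [728, 559]
  Sibling for proof at L1: 921
L3: h(728,559)=(728*31+559)%997=196 [pair 0] -> [196]
  Sibling for proof at L2: 728
Root: 196
Proof path (sibling hashes from leaf to root): [60, 921, 728]

Answer: 60 921 728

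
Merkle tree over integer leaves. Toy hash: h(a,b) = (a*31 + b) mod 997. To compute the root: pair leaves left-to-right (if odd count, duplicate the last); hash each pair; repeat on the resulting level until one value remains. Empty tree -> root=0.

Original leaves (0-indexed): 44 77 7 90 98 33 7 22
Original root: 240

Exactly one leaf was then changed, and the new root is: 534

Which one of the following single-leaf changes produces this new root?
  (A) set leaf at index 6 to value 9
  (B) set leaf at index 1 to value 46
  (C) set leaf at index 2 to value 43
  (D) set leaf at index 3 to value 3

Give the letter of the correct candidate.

Original leaves: [44, 77, 7, 90, 98, 33, 7, 22]
Target new root: 534
Try each candidate change and compute the resulting root:
Candidate A: set leaf[6] = 9 -> leaves = [44, 77, 7, 90, 98, 33, 9, 22]
  L0: [44, 77, 7, 90, 98, 33, 9, 22]
  L1: h(44,77)=(44*31+77)%997=444 h(7,90)=(7*31+90)%997=307 h(98,33)=(98*31+33)%997=80 h(9,22)=(9*31+22)%997=301 -> [444, 307, 80, 301]
  L2: h(444,307)=(444*31+307)%997=113 h(80,301)=(80*31+301)%997=787 -> [113, 787]
  L3: h(113,787)=(113*31+787)%997=302 -> [302]
  root = 302 != target 534
Candidate B: set leaf[1] = 46 -> leaves = [44, 46, 7, 90, 98, 33, 7, 22]
  L0: [44, 46, 7, 90, 98, 33, 7, 22]
  L1: h(44,46)=(44*31+46)%997=413 h(7,90)=(7*31+90)%997=307 h(98,33)=(98*31+33)%997=80 h(7,22)=(7*31+22)%997=239 -> [413, 307, 80, 239]
  L2: h(413,307)=(413*31+307)%997=149 h(80,239)=(80*31+239)%997=725 -> [149, 725]
  L3: h(149,725)=(149*31+725)%997=359 -> [359]
  root = 359 != target 534
Candidate C: set leaf[2] = 43 -> leaves = [44, 77, 43, 90, 98, 33, 7, 22]
  L0: [44, 77, 43, 90, 98, 33, 7, 22]
  L1: h(44,77)=(44*31+77)%997=444 h(43,90)=(43*31+90)%997=426 h(98,33)=(98*31+33)%997=80 h(7,22)=(7*31+22)%997=239 -> [444, 426, 80, 239]
  L2: h(444,426)=(444*31+426)%997=232 h(80,239)=(80*31+239)%997=725 -> [232, 725]
  L3: h(232,725)=(232*31+725)%997=938 -> [938]
  root = 938 != target 534
Candidate D: set leaf[3] = 3 -> leaves = [44, 77, 7, 3, 98, 33, 7, 22]
  L0: [44, 77, 7, 3, 98, 33, 7, 22]
  L1: h(44,77)=(44*31+77)%997=444 h(7,3)=(7*31+3)%997=220 h(98,33)=(98*31+33)%997=80 h(7,22)=(7*31+22)%997=239 -> [444, 220, 80, 239]
  L2: h(444,220)=(444*31+220)%997=26 h(80,239)=(80*31+239)%997=725 -> [26, 725]
  L3: h(26,725)=(26*31+725)%997=534 -> [534]
  root = 534 == target 534  ** MATCH **
Candidate D produces the target root.

Answer: D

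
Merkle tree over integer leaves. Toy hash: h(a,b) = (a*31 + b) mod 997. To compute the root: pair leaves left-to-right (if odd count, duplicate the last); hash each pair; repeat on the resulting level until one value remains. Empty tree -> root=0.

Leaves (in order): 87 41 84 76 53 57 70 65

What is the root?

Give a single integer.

Answer: 564

Derivation:
L0: [87, 41, 84, 76, 53, 57, 70, 65]
L1: h(87,41)=(87*31+41)%997=744 h(84,76)=(84*31+76)%997=686 h(53,57)=(53*31+57)%997=703 h(70,65)=(70*31+65)%997=241 -> [744, 686, 703, 241]
L2: h(744,686)=(744*31+686)%997=819 h(703,241)=(703*31+241)%997=100 -> [819, 100]
L3: h(819,100)=(819*31+100)%997=564 -> [564]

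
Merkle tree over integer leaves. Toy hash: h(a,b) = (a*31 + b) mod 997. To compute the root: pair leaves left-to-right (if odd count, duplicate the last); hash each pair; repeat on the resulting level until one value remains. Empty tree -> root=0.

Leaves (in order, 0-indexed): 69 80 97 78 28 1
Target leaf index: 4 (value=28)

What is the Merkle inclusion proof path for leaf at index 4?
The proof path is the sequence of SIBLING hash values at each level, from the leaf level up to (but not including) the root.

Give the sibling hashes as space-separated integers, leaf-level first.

L0 (leaves): [69, 80, 97, 78, 28, 1], target index=4
L1: h(69,80)=(69*31+80)%997=225 [pair 0] h(97,78)=(97*31+78)%997=94 [pair 1] h(28,1)=(28*31+1)%997=869 [pair 2] -> [225, 94, 869]
  Sibling for proof at L0: 1
L2: h(225,94)=(225*31+94)%997=90 [pair 0] h(869,869)=(869*31+869)%997=889 [pair 1] -> [90, 889]
  Sibling for proof at L1: 869
L3: h(90,889)=(90*31+889)%997=688 [pair 0] -> [688]
  Sibling for proof at L2: 90
Root: 688
Proof path (sibling hashes from leaf to root): [1, 869, 90]

Answer: 1 869 90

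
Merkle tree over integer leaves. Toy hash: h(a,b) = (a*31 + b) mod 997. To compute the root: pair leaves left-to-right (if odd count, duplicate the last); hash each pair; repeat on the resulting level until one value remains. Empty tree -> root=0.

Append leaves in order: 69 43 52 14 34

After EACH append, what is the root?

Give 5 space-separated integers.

After append 69 (leaves=[69]):
  L0: [69]
  root=69
After append 43 (leaves=[69, 43]):
  L0: [69, 43]
  L1: h(69,43)=(69*31+43)%997=188 -> [188]
  root=188
After append 52 (leaves=[69, 43, 52]):
  L0: [69, 43, 52]
  L1: h(69,43)=(69*31+43)%997=188 h(52,52)=(52*31+52)%997=667 -> [188, 667]
  L2: h(188,667)=(188*31+667)%997=513 -> [513]
  root=513
After append 14 (leaves=[69, 43, 52, 14]):
  L0: [69, 43, 52, 14]
  L1: h(69,43)=(69*31+43)%997=188 h(52,14)=(52*31+14)%997=629 -> [188, 629]
  L2: h(188,629)=(188*31+629)%997=475 -> [475]
  root=475
After append 34 (leaves=[69, 43, 52, 14, 34]):
  L0: [69, 43, 52, 14, 34]
  L1: h(69,43)=(69*31+43)%997=188 h(52,14)=(52*31+14)%997=629 h(34,34)=(34*31+34)%997=91 -> [188, 629, 91]
  L2: h(188,629)=(188*31+629)%997=475 h(91,91)=(91*31+91)%997=918 -> [475, 918]
  L3: h(475,918)=(475*31+918)%997=688 -> [688]
  root=688

Answer: 69 188 513 475 688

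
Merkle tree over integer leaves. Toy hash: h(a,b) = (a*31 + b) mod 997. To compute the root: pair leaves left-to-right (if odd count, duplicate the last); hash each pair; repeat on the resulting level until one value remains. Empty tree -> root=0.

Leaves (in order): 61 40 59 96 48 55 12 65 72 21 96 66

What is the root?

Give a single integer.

L0: [61, 40, 59, 96, 48, 55, 12, 65, 72, 21, 96, 66]
L1: h(61,40)=(61*31+40)%997=934 h(59,96)=(59*31+96)%997=928 h(48,55)=(48*31+55)%997=546 h(12,65)=(12*31+65)%997=437 h(72,21)=(72*31+21)%997=259 h(96,66)=(96*31+66)%997=51 -> [934, 928, 546, 437, 259, 51]
L2: h(934,928)=(934*31+928)%997=969 h(546,437)=(546*31+437)%997=414 h(259,51)=(259*31+51)%997=104 -> [969, 414, 104]
L3: h(969,414)=(969*31+414)%997=543 h(104,104)=(104*31+104)%997=337 -> [543, 337]
L4: h(543,337)=(543*31+337)%997=221 -> [221]

Answer: 221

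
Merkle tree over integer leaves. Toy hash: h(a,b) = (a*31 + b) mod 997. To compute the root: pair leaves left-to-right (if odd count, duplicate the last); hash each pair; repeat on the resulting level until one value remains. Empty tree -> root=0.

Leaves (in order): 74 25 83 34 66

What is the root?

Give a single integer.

L0: [74, 25, 83, 34, 66]
L1: h(74,25)=(74*31+25)%997=325 h(83,34)=(83*31+34)%997=613 h(66,66)=(66*31+66)%997=118 -> [325, 613, 118]
L2: h(325,613)=(325*31+613)%997=718 h(118,118)=(118*31+118)%997=785 -> [718, 785]
L3: h(718,785)=(718*31+785)%997=112 -> [112]

Answer: 112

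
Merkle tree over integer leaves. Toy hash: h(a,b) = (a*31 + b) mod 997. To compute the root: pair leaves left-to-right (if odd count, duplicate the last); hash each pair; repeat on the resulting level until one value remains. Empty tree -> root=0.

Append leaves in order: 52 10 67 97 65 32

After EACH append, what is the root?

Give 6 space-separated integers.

Answer: 52 625 582 612 787 728

Derivation:
After append 52 (leaves=[52]):
  L0: [52]
  root=52
After append 10 (leaves=[52, 10]):
  L0: [52, 10]
  L1: h(52,10)=(52*31+10)%997=625 -> [625]
  root=625
After append 67 (leaves=[52, 10, 67]):
  L0: [52, 10, 67]
  L1: h(52,10)=(52*31+10)%997=625 h(67,67)=(67*31+67)%997=150 -> [625, 150]
  L2: h(625,150)=(625*31+150)%997=582 -> [582]
  root=582
After append 97 (leaves=[52, 10, 67, 97]):
  L0: [52, 10, 67, 97]
  L1: h(52,10)=(52*31+10)%997=625 h(67,97)=(67*31+97)%997=180 -> [625, 180]
  L2: h(625,180)=(625*31+180)%997=612 -> [612]
  root=612
After append 65 (leaves=[52, 10, 67, 97, 65]):
  L0: [52, 10, 67, 97, 65]
  L1: h(52,10)=(52*31+10)%997=625 h(67,97)=(67*31+97)%997=180 h(65,65)=(65*31+65)%997=86 -> [625, 180, 86]
  L2: h(625,180)=(625*31+180)%997=612 h(86,86)=(86*31+86)%997=758 -> [612, 758]
  L3: h(612,758)=(612*31+758)%997=787 -> [787]
  root=787
After append 32 (leaves=[52, 10, 67, 97, 65, 32]):
  L0: [52, 10, 67, 97, 65, 32]
  L1: h(52,10)=(52*31+10)%997=625 h(67,97)=(67*31+97)%997=180 h(65,32)=(65*31+32)%997=53 -> [625, 180, 53]
  L2: h(625,180)=(625*31+180)%997=612 h(53,53)=(53*31+53)%997=699 -> [612, 699]
  L3: h(612,699)=(612*31+699)%997=728 -> [728]
  root=728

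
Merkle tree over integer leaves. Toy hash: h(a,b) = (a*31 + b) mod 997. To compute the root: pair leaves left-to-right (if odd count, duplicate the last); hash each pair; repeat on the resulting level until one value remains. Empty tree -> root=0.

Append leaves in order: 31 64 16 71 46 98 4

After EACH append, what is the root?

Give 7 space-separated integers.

After append 31 (leaves=[31]):
  L0: [31]
  root=31
After append 64 (leaves=[31, 64]):
  L0: [31, 64]
  L1: h(31,64)=(31*31+64)%997=28 -> [28]
  root=28
After append 16 (leaves=[31, 64, 16]):
  L0: [31, 64, 16]
  L1: h(31,64)=(31*31+64)%997=28 h(16,16)=(16*31+16)%997=512 -> [28, 512]
  L2: h(28,512)=(28*31+512)%997=383 -> [383]
  root=383
After append 71 (leaves=[31, 64, 16, 71]):
  L0: [31, 64, 16, 71]
  L1: h(31,64)=(31*31+64)%997=28 h(16,71)=(16*31+71)%997=567 -> [28, 567]
  L2: h(28,567)=(28*31+567)%997=438 -> [438]
  root=438
After append 46 (leaves=[31, 64, 16, 71, 46]):
  L0: [31, 64, 16, 71, 46]
  L1: h(31,64)=(31*31+64)%997=28 h(16,71)=(16*31+71)%997=567 h(46,46)=(46*31+46)%997=475 -> [28, 567, 475]
  L2: h(28,567)=(28*31+567)%997=438 h(475,475)=(475*31+475)%997=245 -> [438, 245]
  L3: h(438,245)=(438*31+245)%997=862 -> [862]
  root=862
After append 98 (leaves=[31, 64, 16, 71, 46, 98]):
  L0: [31, 64, 16, 71, 46, 98]
  L1: h(31,64)=(31*31+64)%997=28 h(16,71)=(16*31+71)%997=567 h(46,98)=(46*31+98)%997=527 -> [28, 567, 527]
  L2: h(28,567)=(28*31+567)%997=438 h(527,527)=(527*31+527)%997=912 -> [438, 912]
  L3: h(438,912)=(438*31+912)%997=532 -> [532]
  root=532
After append 4 (leaves=[31, 64, 16, 71, 46, 98, 4]):
  L0: [31, 64, 16, 71, 46, 98, 4]
  L1: h(31,64)=(31*31+64)%997=28 h(16,71)=(16*31+71)%997=567 h(46,98)=(46*31+98)%997=527 h(4,4)=(4*31+4)%997=128 -> [28, 567, 527, 128]
  L2: h(28,567)=(28*31+567)%997=438 h(527,128)=(527*31+128)%997=513 -> [438, 513]
  L3: h(438,513)=(438*31+513)%997=133 -> [133]
  root=133

Answer: 31 28 383 438 862 532 133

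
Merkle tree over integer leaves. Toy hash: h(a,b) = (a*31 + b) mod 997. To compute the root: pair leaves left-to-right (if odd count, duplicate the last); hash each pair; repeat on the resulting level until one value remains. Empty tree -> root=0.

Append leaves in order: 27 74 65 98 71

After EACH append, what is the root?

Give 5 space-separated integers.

Answer: 27 911 411 444 726

Derivation:
After append 27 (leaves=[27]):
  L0: [27]
  root=27
After append 74 (leaves=[27, 74]):
  L0: [27, 74]
  L1: h(27,74)=(27*31+74)%997=911 -> [911]
  root=911
After append 65 (leaves=[27, 74, 65]):
  L0: [27, 74, 65]
  L1: h(27,74)=(27*31+74)%997=911 h(65,65)=(65*31+65)%997=86 -> [911, 86]
  L2: h(911,86)=(911*31+86)%997=411 -> [411]
  root=411
After append 98 (leaves=[27, 74, 65, 98]):
  L0: [27, 74, 65, 98]
  L1: h(27,74)=(27*31+74)%997=911 h(65,98)=(65*31+98)%997=119 -> [911, 119]
  L2: h(911,119)=(911*31+119)%997=444 -> [444]
  root=444
After append 71 (leaves=[27, 74, 65, 98, 71]):
  L0: [27, 74, 65, 98, 71]
  L1: h(27,74)=(27*31+74)%997=911 h(65,98)=(65*31+98)%997=119 h(71,71)=(71*31+71)%997=278 -> [911, 119, 278]
  L2: h(911,119)=(911*31+119)%997=444 h(278,278)=(278*31+278)%997=920 -> [444, 920]
  L3: h(444,920)=(444*31+920)%997=726 -> [726]
  root=726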